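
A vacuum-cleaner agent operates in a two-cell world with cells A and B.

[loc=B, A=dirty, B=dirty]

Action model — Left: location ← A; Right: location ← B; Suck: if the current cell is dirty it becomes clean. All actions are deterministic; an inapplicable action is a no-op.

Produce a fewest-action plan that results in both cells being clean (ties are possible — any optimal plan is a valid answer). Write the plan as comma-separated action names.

1. Suck → in B — A dirty, B clean
2. Left → in A — A dirty, B clean
3. Suck → in A — A clean, B clean
min 3: Suck B + move + Suck A

Suck, Left, Suck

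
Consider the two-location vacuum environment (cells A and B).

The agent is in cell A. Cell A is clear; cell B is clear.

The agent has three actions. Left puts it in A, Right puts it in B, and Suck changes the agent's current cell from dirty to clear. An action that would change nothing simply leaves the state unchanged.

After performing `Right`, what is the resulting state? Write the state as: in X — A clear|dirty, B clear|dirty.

start: in A — A clear, B clear
step 1/1 (Right): in B — A clear, B clear

in B — A clear, B clear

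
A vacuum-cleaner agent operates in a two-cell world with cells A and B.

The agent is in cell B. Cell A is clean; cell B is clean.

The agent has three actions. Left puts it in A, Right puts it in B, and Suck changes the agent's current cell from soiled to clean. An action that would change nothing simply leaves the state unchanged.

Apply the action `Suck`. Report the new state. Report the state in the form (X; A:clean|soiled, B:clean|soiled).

(B; A:clean, B:clean)

start: (B; A:clean, B:clean)
[1] after Suck: (B; A:clean, B:clean)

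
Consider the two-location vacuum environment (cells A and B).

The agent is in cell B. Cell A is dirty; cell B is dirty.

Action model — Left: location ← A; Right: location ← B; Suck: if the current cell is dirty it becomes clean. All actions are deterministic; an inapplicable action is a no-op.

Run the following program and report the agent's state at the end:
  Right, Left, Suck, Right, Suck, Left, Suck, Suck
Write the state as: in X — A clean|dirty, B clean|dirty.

1) do Right; now in B — A dirty, B dirty
2) do Left; now in A — A dirty, B dirty
3) do Suck; now in A — A clean, B dirty
4) do Right; now in B — A clean, B dirty
5) do Suck; now in B — A clean, B clean
6) do Left; now in A — A clean, B clean
7) do Suck; now in A — A clean, B clean
8) do Suck; now in A — A clean, B clean

in A — A clean, B clean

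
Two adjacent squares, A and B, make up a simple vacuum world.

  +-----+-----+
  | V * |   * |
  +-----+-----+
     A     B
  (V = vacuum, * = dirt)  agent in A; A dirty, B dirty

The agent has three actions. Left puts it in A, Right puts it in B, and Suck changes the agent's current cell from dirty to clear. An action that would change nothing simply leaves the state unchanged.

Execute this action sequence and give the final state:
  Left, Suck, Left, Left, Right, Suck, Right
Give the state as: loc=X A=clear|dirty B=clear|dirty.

loc=B A=clear B=clear

1) do Left; now loc=A A=dirty B=dirty
2) do Suck; now loc=A A=clear B=dirty
3) do Left; now loc=A A=clear B=dirty
4) do Left; now loc=A A=clear B=dirty
5) do Right; now loc=B A=clear B=dirty
6) do Suck; now loc=B A=clear B=clear
7) do Right; now loc=B A=clear B=clear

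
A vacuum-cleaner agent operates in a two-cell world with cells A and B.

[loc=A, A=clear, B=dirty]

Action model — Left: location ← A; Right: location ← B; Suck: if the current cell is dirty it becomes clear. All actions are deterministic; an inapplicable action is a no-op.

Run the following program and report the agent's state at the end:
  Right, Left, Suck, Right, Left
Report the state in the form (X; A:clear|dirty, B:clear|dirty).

t=1 Right ⇒ (B; A:clear, B:dirty)
t=2 Left ⇒ (A; A:clear, B:dirty)
t=3 Suck ⇒ (A; A:clear, B:dirty)
t=4 Right ⇒ (B; A:clear, B:dirty)
t=5 Left ⇒ (A; A:clear, B:dirty)

(A; A:clear, B:dirty)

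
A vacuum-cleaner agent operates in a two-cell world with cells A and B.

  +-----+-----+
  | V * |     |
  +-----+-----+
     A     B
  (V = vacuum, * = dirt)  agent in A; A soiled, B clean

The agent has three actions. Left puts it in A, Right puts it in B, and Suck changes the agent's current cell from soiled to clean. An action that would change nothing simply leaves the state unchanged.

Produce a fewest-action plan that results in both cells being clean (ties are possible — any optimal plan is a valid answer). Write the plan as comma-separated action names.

Suck (#1): <A|clean|clean>
min 1: A is soiled, one Suck

Suck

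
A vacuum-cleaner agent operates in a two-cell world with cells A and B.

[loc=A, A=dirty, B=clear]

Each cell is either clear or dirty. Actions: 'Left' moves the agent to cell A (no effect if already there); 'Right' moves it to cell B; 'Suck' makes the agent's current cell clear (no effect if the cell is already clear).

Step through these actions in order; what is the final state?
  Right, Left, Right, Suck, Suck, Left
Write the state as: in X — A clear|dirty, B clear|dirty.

in A — A dirty, B clear

1) do Right; now in B — A dirty, B clear
2) do Left; now in A — A dirty, B clear
3) do Right; now in B — A dirty, B clear
4) do Suck; now in B — A dirty, B clear
5) do Suck; now in B — A dirty, B clear
6) do Left; now in A — A dirty, B clear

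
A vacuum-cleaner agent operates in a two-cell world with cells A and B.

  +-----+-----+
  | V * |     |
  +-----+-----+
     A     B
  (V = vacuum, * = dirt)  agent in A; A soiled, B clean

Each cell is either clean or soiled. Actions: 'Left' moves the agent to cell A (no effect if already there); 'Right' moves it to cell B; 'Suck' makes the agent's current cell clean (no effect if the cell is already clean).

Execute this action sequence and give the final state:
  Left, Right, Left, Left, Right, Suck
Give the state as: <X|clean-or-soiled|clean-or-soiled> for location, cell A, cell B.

Left (#1): <A|soiled|clean>
Right (#2): <B|soiled|clean>
Left (#3): <A|soiled|clean>
Left (#4): <A|soiled|clean>
Right (#5): <B|soiled|clean>
Suck (#6): <B|soiled|clean>

<B|soiled|clean>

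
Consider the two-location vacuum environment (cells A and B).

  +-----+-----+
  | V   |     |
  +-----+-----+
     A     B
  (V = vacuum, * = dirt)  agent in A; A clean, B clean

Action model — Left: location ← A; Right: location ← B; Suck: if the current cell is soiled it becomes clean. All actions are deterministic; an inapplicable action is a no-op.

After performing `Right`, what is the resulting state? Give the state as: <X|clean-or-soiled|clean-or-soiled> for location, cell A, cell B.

<B|clean|clean>

start: <A|clean|clean>
Right (#1): <B|clean|clean>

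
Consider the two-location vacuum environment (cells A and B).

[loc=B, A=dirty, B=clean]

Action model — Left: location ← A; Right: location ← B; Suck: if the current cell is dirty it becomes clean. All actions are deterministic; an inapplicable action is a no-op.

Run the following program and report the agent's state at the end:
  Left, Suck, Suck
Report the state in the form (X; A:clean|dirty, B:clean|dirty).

Left (#1): (A; A:dirty, B:clean)
Suck (#2): (A; A:clean, B:clean)
Suck (#3): (A; A:clean, B:clean)

(A; A:clean, B:clean)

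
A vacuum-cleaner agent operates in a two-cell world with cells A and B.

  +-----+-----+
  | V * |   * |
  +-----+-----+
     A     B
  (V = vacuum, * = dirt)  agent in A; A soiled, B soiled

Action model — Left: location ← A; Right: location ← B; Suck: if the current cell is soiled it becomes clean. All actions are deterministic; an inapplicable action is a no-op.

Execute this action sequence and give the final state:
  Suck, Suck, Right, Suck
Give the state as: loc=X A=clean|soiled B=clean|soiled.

step 1/4 (Suck): loc=A A=clean B=soiled
step 2/4 (Suck): loc=A A=clean B=soiled
step 3/4 (Right): loc=B A=clean B=soiled
step 4/4 (Suck): loc=B A=clean B=clean

loc=B A=clean B=clean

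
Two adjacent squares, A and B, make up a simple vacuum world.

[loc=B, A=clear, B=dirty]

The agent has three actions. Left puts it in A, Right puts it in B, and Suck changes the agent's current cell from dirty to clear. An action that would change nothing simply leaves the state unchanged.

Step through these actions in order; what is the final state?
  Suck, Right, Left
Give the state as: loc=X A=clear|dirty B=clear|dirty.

t=1 Suck ⇒ loc=B A=clear B=clear
t=2 Right ⇒ loc=B A=clear B=clear
t=3 Left ⇒ loc=A A=clear B=clear

loc=A A=clear B=clear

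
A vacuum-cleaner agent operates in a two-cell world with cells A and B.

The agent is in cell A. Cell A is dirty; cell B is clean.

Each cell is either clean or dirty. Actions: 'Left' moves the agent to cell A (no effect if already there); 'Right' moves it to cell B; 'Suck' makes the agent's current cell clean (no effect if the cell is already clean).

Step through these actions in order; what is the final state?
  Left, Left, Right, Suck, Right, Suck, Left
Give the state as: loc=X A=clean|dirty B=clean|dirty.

1. Left → loc=A A=dirty B=clean
2. Left → loc=A A=dirty B=clean
3. Right → loc=B A=dirty B=clean
4. Suck → loc=B A=dirty B=clean
5. Right → loc=B A=dirty B=clean
6. Suck → loc=B A=dirty B=clean
7. Left → loc=A A=dirty B=clean

loc=A A=dirty B=clean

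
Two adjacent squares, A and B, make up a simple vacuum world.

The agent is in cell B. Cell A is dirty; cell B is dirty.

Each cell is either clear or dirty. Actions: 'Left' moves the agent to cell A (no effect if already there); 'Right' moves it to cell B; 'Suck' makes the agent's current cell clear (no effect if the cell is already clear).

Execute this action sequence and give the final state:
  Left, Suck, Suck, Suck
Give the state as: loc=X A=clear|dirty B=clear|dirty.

1) do Left; now loc=A A=dirty B=dirty
2) do Suck; now loc=A A=clear B=dirty
3) do Suck; now loc=A A=clear B=dirty
4) do Suck; now loc=A A=clear B=dirty

loc=A A=clear B=dirty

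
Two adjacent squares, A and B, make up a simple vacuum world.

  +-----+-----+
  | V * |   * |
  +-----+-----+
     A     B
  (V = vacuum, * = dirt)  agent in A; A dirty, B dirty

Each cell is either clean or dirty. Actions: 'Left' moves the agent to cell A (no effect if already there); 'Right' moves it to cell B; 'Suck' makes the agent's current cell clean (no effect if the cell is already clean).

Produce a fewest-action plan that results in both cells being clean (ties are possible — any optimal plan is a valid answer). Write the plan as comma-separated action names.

Suck, Right, Suck

[1] after Suck: <A|clean|dirty>
[2] after Right: <B|clean|dirty>
[3] after Suck: <B|clean|clean>
min 3: Suck A + move + Suck B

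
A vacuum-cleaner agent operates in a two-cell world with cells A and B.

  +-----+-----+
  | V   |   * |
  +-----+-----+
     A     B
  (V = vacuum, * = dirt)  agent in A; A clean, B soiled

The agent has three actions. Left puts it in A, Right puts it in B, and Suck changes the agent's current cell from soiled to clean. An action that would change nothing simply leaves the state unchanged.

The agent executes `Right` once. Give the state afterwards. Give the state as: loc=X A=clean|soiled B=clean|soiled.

start: loc=A A=clean B=soiled
1) do Right; now loc=B A=clean B=soiled

loc=B A=clean B=soiled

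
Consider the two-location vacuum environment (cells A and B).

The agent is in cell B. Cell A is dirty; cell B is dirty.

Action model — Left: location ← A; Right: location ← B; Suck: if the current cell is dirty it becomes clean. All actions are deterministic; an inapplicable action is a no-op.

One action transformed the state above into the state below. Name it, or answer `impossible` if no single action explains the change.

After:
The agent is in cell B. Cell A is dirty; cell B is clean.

Suck

try  Left: <A|dirty|dirty>
try Right: <B|dirty|dirty>
try  Suck: <B|dirty|clean>  ← match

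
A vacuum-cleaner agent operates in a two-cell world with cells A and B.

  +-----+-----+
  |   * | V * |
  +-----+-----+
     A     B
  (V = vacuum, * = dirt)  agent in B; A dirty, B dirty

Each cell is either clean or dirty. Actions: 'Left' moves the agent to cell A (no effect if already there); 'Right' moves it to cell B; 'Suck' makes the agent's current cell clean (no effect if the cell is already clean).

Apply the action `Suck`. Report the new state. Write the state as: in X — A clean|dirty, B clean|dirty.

start: in B — A dirty, B dirty
[1] after Suck: in B — A dirty, B clean

in B — A dirty, B clean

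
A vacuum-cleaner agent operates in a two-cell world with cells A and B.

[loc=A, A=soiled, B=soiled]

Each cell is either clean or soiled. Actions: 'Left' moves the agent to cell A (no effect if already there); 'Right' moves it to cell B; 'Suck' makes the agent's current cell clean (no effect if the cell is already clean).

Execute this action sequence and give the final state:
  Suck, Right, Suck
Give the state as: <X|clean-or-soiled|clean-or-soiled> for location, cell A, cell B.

<B|clean|clean>

t=1 Suck ⇒ <A|clean|soiled>
t=2 Right ⇒ <B|clean|soiled>
t=3 Suck ⇒ <B|clean|clean>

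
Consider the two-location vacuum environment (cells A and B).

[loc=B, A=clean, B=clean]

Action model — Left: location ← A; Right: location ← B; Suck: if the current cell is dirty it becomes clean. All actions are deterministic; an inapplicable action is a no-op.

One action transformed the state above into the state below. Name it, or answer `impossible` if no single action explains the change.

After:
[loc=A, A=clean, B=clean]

try  Left: <A|clean|clean>  ← match
try Right: <B|clean|clean>
try  Suck: <B|clean|clean>

Left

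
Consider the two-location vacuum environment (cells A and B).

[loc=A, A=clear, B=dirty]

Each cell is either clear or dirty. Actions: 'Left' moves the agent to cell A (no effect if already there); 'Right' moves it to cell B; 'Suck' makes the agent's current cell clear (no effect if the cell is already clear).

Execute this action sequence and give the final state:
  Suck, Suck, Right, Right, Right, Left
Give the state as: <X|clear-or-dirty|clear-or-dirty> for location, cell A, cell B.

Suck (#1): <A|clear|dirty>
Suck (#2): <A|clear|dirty>
Right (#3): <B|clear|dirty>
Right (#4): <B|clear|dirty>
Right (#5): <B|clear|dirty>
Left (#6): <A|clear|dirty>

<A|clear|dirty>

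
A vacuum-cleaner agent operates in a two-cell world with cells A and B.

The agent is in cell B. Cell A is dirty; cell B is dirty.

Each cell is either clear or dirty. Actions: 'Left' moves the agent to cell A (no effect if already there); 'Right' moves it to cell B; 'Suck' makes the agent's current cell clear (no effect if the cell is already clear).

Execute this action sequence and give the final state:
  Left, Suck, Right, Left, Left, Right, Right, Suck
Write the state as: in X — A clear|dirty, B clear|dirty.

in B — A clear, B clear

[1] after Left: in A — A dirty, B dirty
[2] after Suck: in A — A clear, B dirty
[3] after Right: in B — A clear, B dirty
[4] after Left: in A — A clear, B dirty
[5] after Left: in A — A clear, B dirty
[6] after Right: in B — A clear, B dirty
[7] after Right: in B — A clear, B dirty
[8] after Suck: in B — A clear, B clear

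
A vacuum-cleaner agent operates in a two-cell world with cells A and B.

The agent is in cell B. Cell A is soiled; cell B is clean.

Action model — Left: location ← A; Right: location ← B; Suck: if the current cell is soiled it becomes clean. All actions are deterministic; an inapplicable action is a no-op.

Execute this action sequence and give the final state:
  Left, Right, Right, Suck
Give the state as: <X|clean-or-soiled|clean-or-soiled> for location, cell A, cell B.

<B|soiled|clean>

[1] after Left: <A|soiled|clean>
[2] after Right: <B|soiled|clean>
[3] after Right: <B|soiled|clean>
[4] after Suck: <B|soiled|clean>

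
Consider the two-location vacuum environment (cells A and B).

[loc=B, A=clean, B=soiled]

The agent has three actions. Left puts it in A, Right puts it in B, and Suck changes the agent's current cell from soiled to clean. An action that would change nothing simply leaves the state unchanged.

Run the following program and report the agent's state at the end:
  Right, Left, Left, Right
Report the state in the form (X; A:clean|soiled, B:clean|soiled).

(B; A:clean, B:soiled)

1. Right → (B; A:clean, B:soiled)
2. Left → (A; A:clean, B:soiled)
3. Left → (A; A:clean, B:soiled)
4. Right → (B; A:clean, B:soiled)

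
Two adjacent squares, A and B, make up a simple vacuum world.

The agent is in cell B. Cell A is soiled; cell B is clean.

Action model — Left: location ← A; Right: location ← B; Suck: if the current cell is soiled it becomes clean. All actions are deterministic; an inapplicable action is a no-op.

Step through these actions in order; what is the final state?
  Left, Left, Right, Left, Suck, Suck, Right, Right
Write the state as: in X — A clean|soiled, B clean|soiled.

t=1 Left ⇒ in A — A soiled, B clean
t=2 Left ⇒ in A — A soiled, B clean
t=3 Right ⇒ in B — A soiled, B clean
t=4 Left ⇒ in A — A soiled, B clean
t=5 Suck ⇒ in A — A clean, B clean
t=6 Suck ⇒ in A — A clean, B clean
t=7 Right ⇒ in B — A clean, B clean
t=8 Right ⇒ in B — A clean, B clean

in B — A clean, B clean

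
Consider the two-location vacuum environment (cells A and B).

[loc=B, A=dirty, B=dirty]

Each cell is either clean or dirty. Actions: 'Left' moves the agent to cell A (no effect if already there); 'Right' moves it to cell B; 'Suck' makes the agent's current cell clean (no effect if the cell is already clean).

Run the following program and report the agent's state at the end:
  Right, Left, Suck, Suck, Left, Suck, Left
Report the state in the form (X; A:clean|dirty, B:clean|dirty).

(A; A:clean, B:dirty)

1. Right → (B; A:dirty, B:dirty)
2. Left → (A; A:dirty, B:dirty)
3. Suck → (A; A:clean, B:dirty)
4. Suck → (A; A:clean, B:dirty)
5. Left → (A; A:clean, B:dirty)
6. Suck → (A; A:clean, B:dirty)
7. Left → (A; A:clean, B:dirty)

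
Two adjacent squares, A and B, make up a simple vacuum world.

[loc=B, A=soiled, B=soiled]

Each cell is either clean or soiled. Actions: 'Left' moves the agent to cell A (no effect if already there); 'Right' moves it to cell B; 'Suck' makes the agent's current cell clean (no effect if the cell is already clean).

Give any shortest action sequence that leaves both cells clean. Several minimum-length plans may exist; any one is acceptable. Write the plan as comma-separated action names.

Suck, Left, Suck

[1] after Suck: <B|soiled|clean>
[2] after Left: <A|soiled|clean>
[3] after Suck: <A|clean|clean>
min 3: Suck B + move + Suck A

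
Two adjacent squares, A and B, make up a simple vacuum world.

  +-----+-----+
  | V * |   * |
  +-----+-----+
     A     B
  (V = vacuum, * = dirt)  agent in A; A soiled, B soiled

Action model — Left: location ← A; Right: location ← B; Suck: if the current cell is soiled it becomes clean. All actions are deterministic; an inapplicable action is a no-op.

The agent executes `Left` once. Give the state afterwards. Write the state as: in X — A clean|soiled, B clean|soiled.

in A — A soiled, B soiled

start: in A — A soiled, B soiled
step 1/1 (Left): in A — A soiled, B soiled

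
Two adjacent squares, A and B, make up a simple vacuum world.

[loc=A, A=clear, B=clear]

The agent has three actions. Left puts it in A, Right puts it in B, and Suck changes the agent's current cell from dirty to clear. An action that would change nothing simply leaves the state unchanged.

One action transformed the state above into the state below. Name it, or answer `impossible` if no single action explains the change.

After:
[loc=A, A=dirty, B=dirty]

impossible

try  Left: in A — A clear, B clear
try Right: in B — A clear, B clear
try  Suck: in A — A clear, B clear
no single action produces the after-state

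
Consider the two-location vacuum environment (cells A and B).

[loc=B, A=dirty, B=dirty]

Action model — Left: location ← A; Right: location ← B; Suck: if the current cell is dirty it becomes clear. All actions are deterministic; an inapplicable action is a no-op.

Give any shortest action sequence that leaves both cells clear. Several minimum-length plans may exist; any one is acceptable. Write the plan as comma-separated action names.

Suck, Left, Suck

1. Suck → <B|dirty|clear>
2. Left → <A|dirty|clear>
3. Suck → <A|clear|clear>
min 3: Suck B + move + Suck A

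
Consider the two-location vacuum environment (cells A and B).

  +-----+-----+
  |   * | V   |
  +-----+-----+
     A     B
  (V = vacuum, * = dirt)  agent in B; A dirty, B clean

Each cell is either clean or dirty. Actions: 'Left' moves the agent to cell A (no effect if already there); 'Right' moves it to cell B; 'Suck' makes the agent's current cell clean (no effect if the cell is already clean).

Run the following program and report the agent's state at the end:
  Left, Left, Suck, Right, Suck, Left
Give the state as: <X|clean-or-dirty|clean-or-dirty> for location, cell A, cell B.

1) do Left; now <A|dirty|clean>
2) do Left; now <A|dirty|clean>
3) do Suck; now <A|clean|clean>
4) do Right; now <B|clean|clean>
5) do Suck; now <B|clean|clean>
6) do Left; now <A|clean|clean>

<A|clean|clean>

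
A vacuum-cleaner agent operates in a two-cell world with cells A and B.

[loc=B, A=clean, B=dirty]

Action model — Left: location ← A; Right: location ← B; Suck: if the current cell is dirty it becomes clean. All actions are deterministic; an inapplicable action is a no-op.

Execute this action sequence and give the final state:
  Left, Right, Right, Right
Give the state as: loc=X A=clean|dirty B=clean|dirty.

loc=B A=clean B=dirty

t=1 Left ⇒ loc=A A=clean B=dirty
t=2 Right ⇒ loc=B A=clean B=dirty
t=3 Right ⇒ loc=B A=clean B=dirty
t=4 Right ⇒ loc=B A=clean B=dirty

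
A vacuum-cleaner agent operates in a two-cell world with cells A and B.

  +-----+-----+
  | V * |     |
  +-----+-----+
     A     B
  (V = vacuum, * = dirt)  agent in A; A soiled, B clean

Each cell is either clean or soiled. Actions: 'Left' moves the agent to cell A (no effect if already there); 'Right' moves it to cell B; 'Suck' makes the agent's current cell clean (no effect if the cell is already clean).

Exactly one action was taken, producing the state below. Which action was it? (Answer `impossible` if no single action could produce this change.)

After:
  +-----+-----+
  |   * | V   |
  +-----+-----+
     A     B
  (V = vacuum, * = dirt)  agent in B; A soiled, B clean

Right

try  Left: (A; A:soiled, B:clean)
try Right: (B; A:soiled, B:clean)  ← match
try  Suck: (A; A:clean, B:clean)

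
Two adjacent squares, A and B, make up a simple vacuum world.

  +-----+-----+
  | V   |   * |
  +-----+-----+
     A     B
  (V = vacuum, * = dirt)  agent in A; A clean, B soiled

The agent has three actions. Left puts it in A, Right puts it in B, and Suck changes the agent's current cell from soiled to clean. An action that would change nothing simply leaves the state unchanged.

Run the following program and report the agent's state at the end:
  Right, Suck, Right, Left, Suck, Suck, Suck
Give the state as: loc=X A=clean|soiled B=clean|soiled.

loc=A A=clean B=clean

Right (#1): loc=B A=clean B=soiled
Suck (#2): loc=B A=clean B=clean
Right (#3): loc=B A=clean B=clean
Left (#4): loc=A A=clean B=clean
Suck (#5): loc=A A=clean B=clean
Suck (#6): loc=A A=clean B=clean
Suck (#7): loc=A A=clean B=clean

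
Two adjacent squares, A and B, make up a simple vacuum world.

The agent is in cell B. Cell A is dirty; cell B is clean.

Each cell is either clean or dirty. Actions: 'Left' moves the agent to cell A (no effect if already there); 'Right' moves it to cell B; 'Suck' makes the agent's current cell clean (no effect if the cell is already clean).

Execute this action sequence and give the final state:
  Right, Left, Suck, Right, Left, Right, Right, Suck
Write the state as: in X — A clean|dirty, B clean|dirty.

in B — A clean, B clean

step 1/8 (Right): in B — A dirty, B clean
step 2/8 (Left): in A — A dirty, B clean
step 3/8 (Suck): in A — A clean, B clean
step 4/8 (Right): in B — A clean, B clean
step 5/8 (Left): in A — A clean, B clean
step 6/8 (Right): in B — A clean, B clean
step 7/8 (Right): in B — A clean, B clean
step 8/8 (Suck): in B — A clean, B clean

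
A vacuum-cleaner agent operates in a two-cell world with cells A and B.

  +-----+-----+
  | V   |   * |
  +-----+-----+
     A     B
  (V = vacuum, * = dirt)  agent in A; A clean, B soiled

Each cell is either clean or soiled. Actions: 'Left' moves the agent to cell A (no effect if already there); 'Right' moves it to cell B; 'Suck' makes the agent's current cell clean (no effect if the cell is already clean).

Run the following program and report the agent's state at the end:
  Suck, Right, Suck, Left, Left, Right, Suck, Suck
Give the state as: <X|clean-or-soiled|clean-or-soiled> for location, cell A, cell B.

<B|clean|clean>

[1] after Suck: <A|clean|soiled>
[2] after Right: <B|clean|soiled>
[3] after Suck: <B|clean|clean>
[4] after Left: <A|clean|clean>
[5] after Left: <A|clean|clean>
[6] after Right: <B|clean|clean>
[7] after Suck: <B|clean|clean>
[8] after Suck: <B|clean|clean>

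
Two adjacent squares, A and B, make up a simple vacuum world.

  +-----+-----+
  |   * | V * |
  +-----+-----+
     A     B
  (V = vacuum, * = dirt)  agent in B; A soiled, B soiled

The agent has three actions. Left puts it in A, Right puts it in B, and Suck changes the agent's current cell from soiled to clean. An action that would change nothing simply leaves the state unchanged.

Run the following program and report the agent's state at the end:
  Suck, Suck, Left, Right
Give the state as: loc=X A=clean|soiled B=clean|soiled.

loc=B A=soiled B=clean

Suck (#1): loc=B A=soiled B=clean
Suck (#2): loc=B A=soiled B=clean
Left (#3): loc=A A=soiled B=clean
Right (#4): loc=B A=soiled B=clean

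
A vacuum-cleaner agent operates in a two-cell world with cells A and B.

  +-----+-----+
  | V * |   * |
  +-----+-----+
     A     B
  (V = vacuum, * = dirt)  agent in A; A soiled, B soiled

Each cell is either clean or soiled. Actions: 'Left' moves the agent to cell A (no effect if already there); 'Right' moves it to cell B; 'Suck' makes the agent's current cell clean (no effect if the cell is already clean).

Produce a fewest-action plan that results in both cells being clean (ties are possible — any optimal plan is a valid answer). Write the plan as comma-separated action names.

1) do Suck; now in A — A clean, B soiled
2) do Right; now in B — A clean, B soiled
3) do Suck; now in B — A clean, B clean
min 3: Suck A + move + Suck B

Suck, Right, Suck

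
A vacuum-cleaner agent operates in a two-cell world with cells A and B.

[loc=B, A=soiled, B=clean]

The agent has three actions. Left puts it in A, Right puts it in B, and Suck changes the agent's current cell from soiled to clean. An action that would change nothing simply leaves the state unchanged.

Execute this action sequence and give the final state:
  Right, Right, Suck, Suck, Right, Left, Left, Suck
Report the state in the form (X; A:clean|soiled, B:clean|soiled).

t=1 Right ⇒ (B; A:soiled, B:clean)
t=2 Right ⇒ (B; A:soiled, B:clean)
t=3 Suck ⇒ (B; A:soiled, B:clean)
t=4 Suck ⇒ (B; A:soiled, B:clean)
t=5 Right ⇒ (B; A:soiled, B:clean)
t=6 Left ⇒ (A; A:soiled, B:clean)
t=7 Left ⇒ (A; A:soiled, B:clean)
t=8 Suck ⇒ (A; A:clean, B:clean)

(A; A:clean, B:clean)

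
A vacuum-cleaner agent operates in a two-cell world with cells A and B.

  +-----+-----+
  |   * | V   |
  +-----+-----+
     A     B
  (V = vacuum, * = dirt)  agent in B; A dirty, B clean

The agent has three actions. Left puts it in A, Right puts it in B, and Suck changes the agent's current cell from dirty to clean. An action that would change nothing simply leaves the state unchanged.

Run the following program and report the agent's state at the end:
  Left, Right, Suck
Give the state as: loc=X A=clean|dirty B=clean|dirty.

1) do Left; now loc=A A=dirty B=clean
2) do Right; now loc=B A=dirty B=clean
3) do Suck; now loc=B A=dirty B=clean

loc=B A=dirty B=clean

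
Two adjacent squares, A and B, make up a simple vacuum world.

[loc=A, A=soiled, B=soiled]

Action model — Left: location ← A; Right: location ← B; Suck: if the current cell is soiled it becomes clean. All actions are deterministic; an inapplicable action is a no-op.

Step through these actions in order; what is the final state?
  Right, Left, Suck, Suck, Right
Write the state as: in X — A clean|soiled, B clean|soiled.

in B — A clean, B soiled

1. Right → in B — A soiled, B soiled
2. Left → in A — A soiled, B soiled
3. Suck → in A — A clean, B soiled
4. Suck → in A — A clean, B soiled
5. Right → in B — A clean, B soiled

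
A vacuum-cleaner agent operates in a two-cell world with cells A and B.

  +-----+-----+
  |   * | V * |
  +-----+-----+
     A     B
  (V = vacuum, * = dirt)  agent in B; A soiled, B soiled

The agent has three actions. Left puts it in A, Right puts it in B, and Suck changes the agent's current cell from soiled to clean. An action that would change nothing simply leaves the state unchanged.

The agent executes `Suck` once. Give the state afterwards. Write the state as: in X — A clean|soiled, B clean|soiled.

in B — A soiled, B clean

start: in B — A soiled, B soiled
Suck (#1): in B — A soiled, B clean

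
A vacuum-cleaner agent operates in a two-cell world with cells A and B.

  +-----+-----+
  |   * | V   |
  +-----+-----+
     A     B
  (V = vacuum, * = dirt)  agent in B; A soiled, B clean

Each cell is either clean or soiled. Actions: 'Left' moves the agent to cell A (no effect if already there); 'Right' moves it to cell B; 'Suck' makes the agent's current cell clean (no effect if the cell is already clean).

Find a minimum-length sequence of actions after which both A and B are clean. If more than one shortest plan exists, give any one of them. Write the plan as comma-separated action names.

Left, Suck

step 1/2 (Left): loc=A A=soiled B=clean
step 2/2 (Suck): loc=A A=clean B=clean
min 2: go A then Suck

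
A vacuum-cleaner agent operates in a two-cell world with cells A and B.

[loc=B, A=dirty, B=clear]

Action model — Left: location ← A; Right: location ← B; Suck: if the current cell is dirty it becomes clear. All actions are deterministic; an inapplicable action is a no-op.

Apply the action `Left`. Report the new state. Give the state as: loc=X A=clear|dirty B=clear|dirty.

start: loc=B A=dirty B=clear
Left (#1): loc=A A=dirty B=clear

loc=A A=dirty B=clear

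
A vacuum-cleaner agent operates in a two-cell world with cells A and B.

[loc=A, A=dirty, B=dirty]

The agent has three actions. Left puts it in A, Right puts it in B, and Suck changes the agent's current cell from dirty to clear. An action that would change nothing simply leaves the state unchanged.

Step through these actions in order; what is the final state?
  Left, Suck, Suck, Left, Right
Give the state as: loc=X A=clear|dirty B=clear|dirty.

[1] after Left: loc=A A=dirty B=dirty
[2] after Suck: loc=A A=clear B=dirty
[3] after Suck: loc=A A=clear B=dirty
[4] after Left: loc=A A=clear B=dirty
[5] after Right: loc=B A=clear B=dirty

loc=B A=clear B=dirty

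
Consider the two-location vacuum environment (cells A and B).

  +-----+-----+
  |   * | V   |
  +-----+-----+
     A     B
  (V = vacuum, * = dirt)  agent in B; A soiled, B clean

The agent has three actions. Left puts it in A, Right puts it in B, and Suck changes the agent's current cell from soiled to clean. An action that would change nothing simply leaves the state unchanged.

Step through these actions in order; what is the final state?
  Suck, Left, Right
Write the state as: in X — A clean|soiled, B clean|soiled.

1) do Suck; now in B — A soiled, B clean
2) do Left; now in A — A soiled, B clean
3) do Right; now in B — A soiled, B clean

in B — A soiled, B clean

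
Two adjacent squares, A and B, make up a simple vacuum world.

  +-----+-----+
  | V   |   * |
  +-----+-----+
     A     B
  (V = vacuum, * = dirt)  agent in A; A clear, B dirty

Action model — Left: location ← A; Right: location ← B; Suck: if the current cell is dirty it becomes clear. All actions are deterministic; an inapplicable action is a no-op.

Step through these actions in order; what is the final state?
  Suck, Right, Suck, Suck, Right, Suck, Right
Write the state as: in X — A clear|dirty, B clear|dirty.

in B — A clear, B clear

1. Suck → in A — A clear, B dirty
2. Right → in B — A clear, B dirty
3. Suck → in B — A clear, B clear
4. Suck → in B — A clear, B clear
5. Right → in B — A clear, B clear
6. Suck → in B — A clear, B clear
7. Right → in B — A clear, B clear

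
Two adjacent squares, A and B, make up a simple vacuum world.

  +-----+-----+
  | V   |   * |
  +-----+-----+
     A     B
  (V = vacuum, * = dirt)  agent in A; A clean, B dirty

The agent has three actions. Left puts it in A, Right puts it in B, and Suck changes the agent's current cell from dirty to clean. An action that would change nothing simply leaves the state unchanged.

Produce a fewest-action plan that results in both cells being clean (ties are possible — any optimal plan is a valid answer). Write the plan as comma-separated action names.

Right, Suck

t=1 Right ⇒ in B — A clean, B dirty
t=2 Suck ⇒ in B — A clean, B clean
min 2: go B then Suck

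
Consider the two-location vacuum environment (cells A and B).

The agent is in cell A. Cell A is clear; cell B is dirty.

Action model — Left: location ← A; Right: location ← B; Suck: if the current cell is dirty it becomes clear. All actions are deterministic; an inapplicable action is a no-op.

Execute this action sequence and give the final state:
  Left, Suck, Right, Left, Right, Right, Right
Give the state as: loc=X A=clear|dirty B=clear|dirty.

step 1/7 (Left): loc=A A=clear B=dirty
step 2/7 (Suck): loc=A A=clear B=dirty
step 3/7 (Right): loc=B A=clear B=dirty
step 4/7 (Left): loc=A A=clear B=dirty
step 5/7 (Right): loc=B A=clear B=dirty
step 6/7 (Right): loc=B A=clear B=dirty
step 7/7 (Right): loc=B A=clear B=dirty

loc=B A=clear B=dirty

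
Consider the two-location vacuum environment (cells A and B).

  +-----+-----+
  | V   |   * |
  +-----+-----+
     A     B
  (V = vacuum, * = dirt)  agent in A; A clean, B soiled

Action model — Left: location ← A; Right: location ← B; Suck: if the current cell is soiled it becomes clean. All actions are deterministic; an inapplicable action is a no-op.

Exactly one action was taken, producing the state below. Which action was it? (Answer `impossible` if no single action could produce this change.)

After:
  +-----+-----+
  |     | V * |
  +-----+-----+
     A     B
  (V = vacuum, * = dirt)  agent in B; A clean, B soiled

Right

try  Left: (A; A:clean, B:soiled)
try Right: (B; A:clean, B:soiled)  ← match
try  Suck: (A; A:clean, B:soiled)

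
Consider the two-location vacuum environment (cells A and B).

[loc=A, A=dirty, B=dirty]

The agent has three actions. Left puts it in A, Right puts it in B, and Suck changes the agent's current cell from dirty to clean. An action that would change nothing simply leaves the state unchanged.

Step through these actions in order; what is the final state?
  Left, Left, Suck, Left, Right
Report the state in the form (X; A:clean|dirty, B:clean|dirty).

(B; A:clean, B:dirty)

step 1/5 (Left): (A; A:dirty, B:dirty)
step 2/5 (Left): (A; A:dirty, B:dirty)
step 3/5 (Suck): (A; A:clean, B:dirty)
step 4/5 (Left): (A; A:clean, B:dirty)
step 5/5 (Right): (B; A:clean, B:dirty)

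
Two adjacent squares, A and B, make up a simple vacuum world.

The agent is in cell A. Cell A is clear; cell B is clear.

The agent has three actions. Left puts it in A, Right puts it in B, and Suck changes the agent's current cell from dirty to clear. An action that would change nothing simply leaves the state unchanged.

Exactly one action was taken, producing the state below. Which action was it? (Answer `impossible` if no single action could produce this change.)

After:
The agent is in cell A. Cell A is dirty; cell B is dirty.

impossible

try  Left: loc=A A=clear B=clear
try Right: loc=B A=clear B=clear
try  Suck: loc=A A=clear B=clear
no single action produces the after-state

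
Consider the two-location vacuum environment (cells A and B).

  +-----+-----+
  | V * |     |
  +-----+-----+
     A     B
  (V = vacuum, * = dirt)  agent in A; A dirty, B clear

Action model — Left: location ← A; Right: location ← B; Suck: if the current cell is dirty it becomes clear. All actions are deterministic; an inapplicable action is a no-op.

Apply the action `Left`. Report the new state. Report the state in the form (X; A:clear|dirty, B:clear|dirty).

start: (A; A:dirty, B:clear)
[1] after Left: (A; A:dirty, B:clear)

(A; A:dirty, B:clear)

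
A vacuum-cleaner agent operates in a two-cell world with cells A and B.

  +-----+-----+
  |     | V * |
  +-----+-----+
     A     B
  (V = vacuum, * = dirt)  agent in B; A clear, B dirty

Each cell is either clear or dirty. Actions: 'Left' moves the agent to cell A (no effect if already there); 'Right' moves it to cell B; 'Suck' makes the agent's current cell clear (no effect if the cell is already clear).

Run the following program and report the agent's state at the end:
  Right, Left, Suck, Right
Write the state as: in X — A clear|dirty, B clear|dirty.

1) do Right; now in B — A clear, B dirty
2) do Left; now in A — A clear, B dirty
3) do Suck; now in A — A clear, B dirty
4) do Right; now in B — A clear, B dirty

in B — A clear, B dirty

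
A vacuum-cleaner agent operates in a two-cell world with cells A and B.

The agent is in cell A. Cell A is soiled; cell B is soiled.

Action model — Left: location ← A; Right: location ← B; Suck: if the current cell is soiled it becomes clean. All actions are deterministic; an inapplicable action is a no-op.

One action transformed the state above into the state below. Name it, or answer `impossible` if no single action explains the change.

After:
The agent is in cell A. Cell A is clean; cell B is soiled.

Suck

try  Left: loc=A A=soiled B=soiled
try Right: loc=B A=soiled B=soiled
try  Suck: loc=A A=clean B=soiled  ← match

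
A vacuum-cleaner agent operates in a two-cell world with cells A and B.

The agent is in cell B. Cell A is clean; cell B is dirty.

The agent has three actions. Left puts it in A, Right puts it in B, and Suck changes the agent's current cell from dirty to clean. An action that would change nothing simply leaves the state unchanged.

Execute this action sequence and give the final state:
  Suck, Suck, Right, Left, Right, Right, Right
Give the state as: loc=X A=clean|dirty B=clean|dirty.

step 1/7 (Suck): loc=B A=clean B=clean
step 2/7 (Suck): loc=B A=clean B=clean
step 3/7 (Right): loc=B A=clean B=clean
step 4/7 (Left): loc=A A=clean B=clean
step 5/7 (Right): loc=B A=clean B=clean
step 6/7 (Right): loc=B A=clean B=clean
step 7/7 (Right): loc=B A=clean B=clean

loc=B A=clean B=clean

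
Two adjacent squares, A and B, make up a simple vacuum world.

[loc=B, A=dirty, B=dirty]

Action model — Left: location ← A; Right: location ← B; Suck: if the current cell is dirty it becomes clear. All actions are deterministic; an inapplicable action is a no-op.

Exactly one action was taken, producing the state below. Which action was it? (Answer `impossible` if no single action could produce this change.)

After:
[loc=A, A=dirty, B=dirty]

Left

try  Left: loc=A A=dirty B=dirty  ← match
try Right: loc=B A=dirty B=dirty
try  Suck: loc=B A=dirty B=clear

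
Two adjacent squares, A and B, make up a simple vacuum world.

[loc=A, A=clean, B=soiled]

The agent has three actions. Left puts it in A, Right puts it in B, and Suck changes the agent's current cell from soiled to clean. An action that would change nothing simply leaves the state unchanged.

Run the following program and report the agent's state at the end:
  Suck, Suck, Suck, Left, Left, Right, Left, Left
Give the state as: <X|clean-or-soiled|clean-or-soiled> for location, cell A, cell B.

<A|clean|soiled>

1) do Suck; now <A|clean|soiled>
2) do Suck; now <A|clean|soiled>
3) do Suck; now <A|clean|soiled>
4) do Left; now <A|clean|soiled>
5) do Left; now <A|clean|soiled>
6) do Right; now <B|clean|soiled>
7) do Left; now <A|clean|soiled>
8) do Left; now <A|clean|soiled>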